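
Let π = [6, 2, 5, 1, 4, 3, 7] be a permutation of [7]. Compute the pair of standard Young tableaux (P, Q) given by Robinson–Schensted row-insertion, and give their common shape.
P = [1, 3, 7] / [2, 4] / [5] / [6];  Q = [1, 3, 7] / [2, 5] / [4] / [6];  common shape = (3, 2, 1, 1)

Row-insert the values π_1, π_2, … into P one at a time, bumping the leftmost entry strictly greater than the inserted value down to the next row. The recording tableau Q records, in position (i, j), the step at which that cell was added to P.
  Insert 6 (step 1): P = [6];  Q = [1]
  Insert 2 (step 2): P = [2] / [6];  Q = [1] / [2]
  Insert 5 (step 3): P = [2, 5] / [6];  Q = [1, 3] / [2]
  Insert 1 (step 4): P = [1, 5] / [2] / [6];  Q = [1, 3] / [2] / [4]
  Insert 4 (step 5): P = [1, 4] / [2, 5] / [6];  Q = [1, 3] / [2, 5] / [4]
  Insert 3 (step 6): P = [1, 3] / [2, 4] / [5] / [6];  Q = [1, 3] / [2, 5] / [4] / [6]
  Insert 7 (step 7): P = [1, 3, 7] / [2, 4] / [5] / [6];  Q = [1, 3, 7] / [2, 5] / [4] / [6]
Final shape: (3, 2, 1, 1).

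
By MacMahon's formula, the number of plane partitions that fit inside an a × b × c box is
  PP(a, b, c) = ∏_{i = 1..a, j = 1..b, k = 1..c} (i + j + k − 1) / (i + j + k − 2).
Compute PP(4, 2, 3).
PP(4, 2, 3) = 490

Evaluate the triple product over i = 1..4, j = 1..2, k = 1..3. The factors are (2/1) · (3/2) · (4/3) · (3/2) · (4/3) · (5/4) · (3/2) · (4/3) · … (24 factors total). The numerators and denominators telescope so the product is an integer; carrying out the multiplication exactly gives PP(4, 2, 3) = 490.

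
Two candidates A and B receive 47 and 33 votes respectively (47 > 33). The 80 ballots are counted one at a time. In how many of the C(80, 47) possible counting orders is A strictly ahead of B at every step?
Strict-lead orderings = 5577152674945519680740

Total orderings of the 80 votes with 47 for A: C(80, 47) = 31869443856831541032800. By the Bertrand ballot formula (Cycle Lemma / reflection principle), the number of orderings in which A is strictly ahead of B throughout is (p − q)/(p + q) · C(p + q, p) = (47 − 33)/(47 + 33) · 31869443856831541032800 = 5577152674945519680740.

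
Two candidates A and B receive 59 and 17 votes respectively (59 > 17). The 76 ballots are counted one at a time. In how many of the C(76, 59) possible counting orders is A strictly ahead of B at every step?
Strict-lead orderings = 21123646950457800

Total orderings of the 76 votes with 59 for A: C(76, 59) = 38223742100828400. By the Bertrand ballot formula (Cycle Lemma / reflection principle), the number of orderings in which A is strictly ahead of B throughout is (p − q)/(p + q) · C(p + q, p) = (59 − 17)/(59 + 17) · 38223742100828400 = 21123646950457800.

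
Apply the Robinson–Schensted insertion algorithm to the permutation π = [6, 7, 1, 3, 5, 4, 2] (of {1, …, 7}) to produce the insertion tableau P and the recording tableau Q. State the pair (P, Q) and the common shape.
P = [1, 2, 4] / [3, 7] / [5] / [6];  Q = [1, 2, 5] / [3, 4] / [6] / [7];  common shape = (3, 2, 1, 1)

Row-insert the values π_1, π_2, … into P one at a time, bumping the leftmost entry strictly greater than the inserted value down to the next row. The recording tableau Q records, in position (i, j), the step at which that cell was added to P.
  Insert 6 (step 1): P = [6];  Q = [1]
  Insert 7 (step 2): P = [6, 7];  Q = [1, 2]
  Insert 1 (step 3): P = [1, 7] / [6];  Q = [1, 2] / [3]
  Insert 3 (step 4): P = [1, 3] / [6, 7];  Q = [1, 2] / [3, 4]
  Insert 5 (step 5): P = [1, 3, 5] / [6, 7];  Q = [1, 2, 5] / [3, 4]
  Insert 4 (step 6): P = [1, 3, 4] / [5, 7] / [6];  Q = [1, 2, 5] / [3, 4] / [6]
  Insert 2 (step 7): P = [1, 2, 4] / [3, 7] / [5] / [6];  Q = [1, 2, 5] / [3, 4] / [6] / [7]
Final shape: (3, 2, 1, 1).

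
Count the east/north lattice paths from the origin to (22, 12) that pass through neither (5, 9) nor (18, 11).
Number of paths = 374136360

Inclusion–exclusion. Total paths: C(34, 22) = 548354040. Through P₁: C(14, 5)·C(20, 17) = 2282280. Through P₂: C(29, 18)·C(5, 4) = 172986450. Since P₁ is strictly southwest of P₂, a monotone path through both must visit P₁ then P₂; paths through both = C(14, 5)·C(15, 13)·C(5, 4) = 1051050. Avoid both = 548354040 − 2282280 − 172986450 + 1051050 = 374136360.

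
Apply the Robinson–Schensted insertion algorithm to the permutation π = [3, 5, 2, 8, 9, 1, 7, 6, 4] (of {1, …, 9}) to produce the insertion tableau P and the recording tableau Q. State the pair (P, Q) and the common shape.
P = [1, 4, 6, 9] / [2, 5] / [3, 7] / [8];  Q = [1, 2, 4, 5] / [3, 7] / [6, 8] / [9];  common shape = (4, 2, 2, 1)

Row-insert the values π_1, π_2, … into P one at a time, bumping the leftmost entry strictly greater than the inserted value down to the next row. The recording tableau Q records, in position (i, j), the step at which that cell was added to P.
  Insert 3 (step 1): P = [3];  Q = [1]
  Insert 5 (step 2): P = [3, 5];  Q = [1, 2]
  Insert 2 (step 3): P = [2, 5] / [3];  Q = [1, 2] / [3]
  Insert 8 (step 4): P = [2, 5, 8] / [3];  Q = [1, 2, 4] / [3]
  Insert 9 (step 5): P = [2, 5, 8, 9] / [3];  Q = [1, 2, 4, 5] / [3]
  Insert 1 (step 6): P = [1, 5, 8, 9] / [2] / [3];  Q = [1, 2, 4, 5] / [3] / [6]
  Insert 7 (step 7): P = [1, 5, 7, 9] / [2, 8] / [3];  Q = [1, 2, 4, 5] / [3, 7] / [6]
  Insert 6 (step 8): P = [1, 5, 6, 9] / [2, 7] / [3, 8];  Q = [1, 2, 4, 5] / [3, 7] / [6, 8]
  Insert 4 (step 9): P = [1, 4, 6, 9] / [2, 5] / [3, 7] / [8];  Q = [1, 2, 4, 5] / [3, 7] / [6, 8] / [9]
Final shape: (4, 2, 2, 1).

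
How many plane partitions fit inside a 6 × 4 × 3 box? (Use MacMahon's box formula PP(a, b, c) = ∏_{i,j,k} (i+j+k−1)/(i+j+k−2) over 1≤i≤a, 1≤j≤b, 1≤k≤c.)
PP(6, 4, 3) = 457380

Evaluate the triple product over i = 1..6, j = 1..4, k = 1..3. The factors are (2/1) · (3/2) · (4/3) · (3/2) · (4/3) · (5/4) · (4/3) · (5/4) · … (72 factors total). The numerators and denominators telescope so the product is an integer; carrying out the multiplication exactly gives PP(6, 4, 3) = 457380.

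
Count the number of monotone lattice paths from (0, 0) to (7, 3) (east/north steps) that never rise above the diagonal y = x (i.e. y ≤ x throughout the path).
Number of paths = 75

By the reflection principle (André's argument), the number of monotone paths to (7, 3) with n ≤ m that never go above y = x is C(10, 7) − C(10, 8) = 120 − 45 = 75.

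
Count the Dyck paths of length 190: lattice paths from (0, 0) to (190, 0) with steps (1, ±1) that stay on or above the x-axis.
C_95 = 944973797977428207852605870454939596837230758234904050

These Dyck paths are counted by the Catalan number C_n = (1/(n + 1)) · C(2n, n). For n = 95: C_95 = (1/96) · C(190, 95) = 90717484605833107953850163563674201296374152790550788800/96 = 944973797977428207852605870454939596837230758234904050.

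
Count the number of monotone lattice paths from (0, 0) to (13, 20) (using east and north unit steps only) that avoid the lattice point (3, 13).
Number of paths = 562275560

Total paths from (0, 0) to (13, 20): C(33, 13) = 573166440. Paths through (3, 13): (paths (0, 0) → (3, 13)) × (paths (3, 13) → (13, 20)) = C(16, 3) · C(17, 10) = 560 · 19448 = 10890880. Avoidance count = 573166440 − 10890880 = 562275560.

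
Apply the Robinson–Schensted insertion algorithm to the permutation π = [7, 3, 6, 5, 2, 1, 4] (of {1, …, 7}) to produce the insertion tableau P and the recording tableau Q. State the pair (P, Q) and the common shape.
P = [1, 4] / [2, 5] / [3] / [6] / [7];  Q = [1, 3] / [2, 7] / [4] / [5] / [6];  common shape = (2, 2, 1, 1, 1)

Row-insert the values π_1, π_2, … into P one at a time, bumping the leftmost entry strictly greater than the inserted value down to the next row. The recording tableau Q records, in position (i, j), the step at which that cell was added to P.
  Insert 7 (step 1): P = [7];  Q = [1]
  Insert 3 (step 2): P = [3] / [7];  Q = [1] / [2]
  Insert 6 (step 3): P = [3, 6] / [7];  Q = [1, 3] / [2]
  Insert 5 (step 4): P = [3, 5] / [6] / [7];  Q = [1, 3] / [2] / [4]
  Insert 2 (step 5): P = [2, 5] / [3] / [6] / [7];  Q = [1, 3] / [2] / [4] / [5]
  Insert 1 (step 6): P = [1, 5] / [2] / [3] / [6] / [7];  Q = [1, 3] / [2] / [4] / [5] / [6]
  Insert 4 (step 7): P = [1, 4] / [2, 5] / [3] / [6] / [7];  Q = [1, 3] / [2, 7] / [4] / [5] / [6]
Final shape: (2, 2, 1, 1, 1).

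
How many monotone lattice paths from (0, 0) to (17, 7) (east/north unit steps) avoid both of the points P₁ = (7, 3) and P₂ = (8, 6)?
Number of paths = 200754

Inclusion–exclusion. Total paths: C(24, 17) = 346104. Through P₁: C(10, 7)·C(14, 10) = 120120. Through P₂: C(14, 8)·C(10, 9) = 30030. Since P₁ is strictly southwest of P₂, a monotone path through both must visit P₁ then P₂; paths through both = C(10, 7)·C(4, 1)·C(10, 9) = 4800. Avoid both = 346104 − 120120 − 30030 + 4800 = 200754.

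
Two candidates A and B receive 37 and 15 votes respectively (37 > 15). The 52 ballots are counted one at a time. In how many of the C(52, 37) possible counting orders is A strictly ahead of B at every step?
Strict-lead orderings = 1895969056520

Total orderings of the 52 votes with 37 for A: C(52, 37) = 4481381406320. By the Bertrand ballot formula (Cycle Lemma / reflection principle), the number of orderings in which A is strictly ahead of B throughout is (p − q)/(p + q) · C(p + q, p) = (37 − 15)/(37 + 15) · 4481381406320 = 1895969056520.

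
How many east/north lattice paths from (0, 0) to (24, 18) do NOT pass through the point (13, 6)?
Number of paths = 317012540754

Total paths from (0, 0) to (24, 18): C(42, 24) = 353697121050. Paths through (13, 6): (paths (0, 0) → (13, 6)) × (paths (13, 6) → (24, 18)) = C(19, 13) · C(23, 11) = 27132 · 1352078 = 36684580296. Avoidance count = 353697121050 − 36684580296 = 317012540754.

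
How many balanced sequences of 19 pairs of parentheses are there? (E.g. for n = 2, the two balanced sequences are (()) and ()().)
C_19 = 1767263190

These balanced parentheses are counted by the Catalan number C_n = (1/(n + 1)) · C(2n, n). For n = 19: C_19 = (1/20) · C(38, 19) = 35345263800/20 = 1767263190.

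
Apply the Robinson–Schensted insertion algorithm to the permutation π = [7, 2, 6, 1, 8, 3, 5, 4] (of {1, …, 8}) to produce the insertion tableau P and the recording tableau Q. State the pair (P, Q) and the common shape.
P = [1, 3, 4] / [2, 5, 8] / [6] / [7];  Q = [1, 3, 5] / [2, 6, 7] / [4] / [8];  common shape = (3, 3, 1, 1)

Row-insert the values π_1, π_2, … into P one at a time, bumping the leftmost entry strictly greater than the inserted value down to the next row. The recording tableau Q records, in position (i, j), the step at which that cell was added to P.
  Insert 7 (step 1): P = [7];  Q = [1]
  Insert 2 (step 2): P = [2] / [7];  Q = [1] / [2]
  Insert 6 (step 3): P = [2, 6] / [7];  Q = [1, 3] / [2]
  Insert 1 (step 4): P = [1, 6] / [2] / [7];  Q = [1, 3] / [2] / [4]
  Insert 8 (step 5): P = [1, 6, 8] / [2] / [7];  Q = [1, 3, 5] / [2] / [4]
  Insert 3 (step 6): P = [1, 3, 8] / [2, 6] / [7];  Q = [1, 3, 5] / [2, 6] / [4]
  Insert 5 (step 7): P = [1, 3, 5] / [2, 6, 8] / [7];  Q = [1, 3, 5] / [2, 6, 7] / [4]
  Insert 4 (step 8): P = [1, 3, 4] / [2, 5, 8] / [6] / [7];  Q = [1, 3, 5] / [2, 6, 7] / [4] / [8]
Final shape: (3, 3, 1, 1).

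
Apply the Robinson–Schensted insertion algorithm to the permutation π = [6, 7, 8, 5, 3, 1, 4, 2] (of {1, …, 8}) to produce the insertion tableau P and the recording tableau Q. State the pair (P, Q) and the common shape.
P = [1, 2, 8] / [3, 4] / [5, 7] / [6];  Q = [1, 2, 3] / [4, 7] / [5, 8] / [6];  common shape = (3, 2, 2, 1)

Row-insert the values π_1, π_2, … into P one at a time, bumping the leftmost entry strictly greater than the inserted value down to the next row. The recording tableau Q records, in position (i, j), the step at which that cell was added to P.
  Insert 6 (step 1): P = [6];  Q = [1]
  Insert 7 (step 2): P = [6, 7];  Q = [1, 2]
  Insert 8 (step 3): P = [6, 7, 8];  Q = [1, 2, 3]
  Insert 5 (step 4): P = [5, 7, 8] / [6];  Q = [1, 2, 3] / [4]
  Insert 3 (step 5): P = [3, 7, 8] / [5] / [6];  Q = [1, 2, 3] / [4] / [5]
  Insert 1 (step 6): P = [1, 7, 8] / [3] / [5] / [6];  Q = [1, 2, 3] / [4] / [5] / [6]
  Insert 4 (step 7): P = [1, 4, 8] / [3, 7] / [5] / [6];  Q = [1, 2, 3] / [4, 7] / [5] / [6]
  Insert 2 (step 8): P = [1, 2, 8] / [3, 4] / [5, 7] / [6];  Q = [1, 2, 3] / [4, 7] / [5, 8] / [6]
Final shape: (3, 2, 2, 1).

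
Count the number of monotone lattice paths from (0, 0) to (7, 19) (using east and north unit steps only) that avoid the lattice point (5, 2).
Number of paths = 654209

Total paths from (0, 0) to (7, 19): C(26, 7) = 657800. Paths through (5, 2): (paths (0, 0) → (5, 2)) × (paths (5, 2) → (7, 19)) = C(7, 5) · C(19, 2) = 21 · 171 = 3591. Avoidance count = 657800 − 3591 = 654209.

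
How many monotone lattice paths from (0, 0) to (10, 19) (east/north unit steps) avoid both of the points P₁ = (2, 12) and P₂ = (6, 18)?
Number of paths = 18866995

Inclusion–exclusion. Total paths: C(29, 10) = 20030010. Through P₁: C(14, 2)·C(15, 8) = 585585. Through P₂: C(24, 6)·C(5, 4) = 672980. Since P₁ is strictly southwest of P₂, a monotone path through both must visit P₁ then P₂; paths through both = C(14, 2)·C(10, 4)·C(5, 4) = 95550. Avoid both = 20030010 − 585585 − 672980 + 95550 = 18866995.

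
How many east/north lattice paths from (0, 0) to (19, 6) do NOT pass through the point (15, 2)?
Number of paths = 167580

Total paths from (0, 0) to (19, 6): C(25, 19) = 177100. Paths through (15, 2): (paths (0, 0) → (15, 2)) × (paths (15, 2) → (19, 6)) = C(17, 15) · C(8, 4) = 136 · 70 = 9520. Avoidance count = 177100 − 9520 = 167580.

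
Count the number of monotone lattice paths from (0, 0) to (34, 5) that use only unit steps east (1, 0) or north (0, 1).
Number of paths = 575757

A monotone lattice path from (0, 0) to (34, 5) consists of 34 east steps and 5 north steps in some order, so it is determined by which 34 of the 39 steps are east. The count is C(39, 34) = 575757.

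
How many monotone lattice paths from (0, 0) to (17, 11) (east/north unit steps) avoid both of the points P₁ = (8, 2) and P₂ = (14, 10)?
Number of paths = 11981796

Inclusion–exclusion. Total paths: C(28, 17) = 21474180. Through P₁: C(10, 8)·C(18, 9) = 2187900. Through P₂: C(24, 14)·C(4, 3) = 7845024. Since P₁ is strictly southwest of P₂, a monotone path through both must visit P₁ then P₂; paths through both = C(10, 8)·C(14, 6)·C(4, 3) = 540540. Avoid both = 21474180 − 2187900 − 7845024 + 540540 = 11981796.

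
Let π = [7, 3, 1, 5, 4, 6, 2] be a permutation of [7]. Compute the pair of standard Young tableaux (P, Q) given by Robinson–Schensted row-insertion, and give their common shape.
P = [1, 2, 6] / [3, 4] / [5] / [7];  Q = [1, 4, 6] / [2, 5] / [3] / [7];  common shape = (3, 2, 1, 1)

Row-insert the values π_1, π_2, … into P one at a time, bumping the leftmost entry strictly greater than the inserted value down to the next row. The recording tableau Q records, in position (i, j), the step at which that cell was added to P.
  Insert 7 (step 1): P = [7];  Q = [1]
  Insert 3 (step 2): P = [3] / [7];  Q = [1] / [2]
  Insert 1 (step 3): P = [1] / [3] / [7];  Q = [1] / [2] / [3]
  Insert 5 (step 4): P = [1, 5] / [3] / [7];  Q = [1, 4] / [2] / [3]
  Insert 4 (step 5): P = [1, 4] / [3, 5] / [7];  Q = [1, 4] / [2, 5] / [3]
  Insert 6 (step 6): P = [1, 4, 6] / [3, 5] / [7];  Q = [1, 4, 6] / [2, 5] / [3]
  Insert 2 (step 7): P = [1, 2, 6] / [3, 4] / [5] / [7];  Q = [1, 4, 6] / [2, 5] / [3] / [7]
Final shape: (3, 2, 1, 1).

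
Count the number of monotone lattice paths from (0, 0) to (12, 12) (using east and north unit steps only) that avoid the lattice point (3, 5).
Number of paths = 2063516

Total paths from (0, 0) to (12, 12): C(24, 12) = 2704156. Paths through (3, 5): (paths (0, 0) → (3, 5)) × (paths (3, 5) → (12, 12)) = C(8, 3) · C(16, 9) = 56 · 11440 = 640640. Avoidance count = 2704156 − 640640 = 2063516.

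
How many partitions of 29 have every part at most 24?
p(29, parts ≤ 24) = 4553

Use the recurrence p(n, m) = p(n, m−1) + p(n−m, m): either the largest part is < m (count p(n, m−1)) or the largest part is exactly m (remove one copy of m, count p(n−m, m)). With p(0, ·) = 1 this gives p(29, parts ≤ 24) = 4553. (By conjugating Young diagrams, this also counts partitions of 29 into at most 24 parts.)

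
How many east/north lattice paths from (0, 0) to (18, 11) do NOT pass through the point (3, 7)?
Number of paths = 34132170

Total paths from (0, 0) to (18, 11): C(29, 18) = 34597290. Paths through (3, 7): (paths (0, 0) → (3, 7)) × (paths (3, 7) → (18, 11)) = C(10, 3) · C(19, 15) = 120 · 3876 = 465120. Avoidance count = 34597290 − 465120 = 34132170.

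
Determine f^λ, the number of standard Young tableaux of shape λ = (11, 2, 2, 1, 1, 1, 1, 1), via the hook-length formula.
# SYT of shape (11, 2, 2, 1, 1, 1, 1, 1) = 2309450

Hook-length formula: f^λ = n! / Π hook(c), product over all cells c of the Young diagram. For λ = (11, 2, 2, 1, 1, 1, 1, 1), n = 20 boxes. Hook lengths by row (left-to-right, top-to-bottom): [18, 12, 9, 8, 7, 6, 5, 4, 3, 2, 1]; [8, 2]; [7, 1]; [5]; [4]; [3]; [2]; [1]. Product of hooks = 1053455155200. So f^λ = 20! / 1053455155200 = 2432902008176640000 / 1053455155200 = 2309450.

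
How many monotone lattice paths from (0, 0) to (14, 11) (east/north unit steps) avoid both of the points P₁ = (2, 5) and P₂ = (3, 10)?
Number of paths = 4065636

Inclusion–exclusion. Total paths: C(25, 14) = 4457400. Through P₁: C(7, 2)·C(18, 12) = 389844. Through P₂: C(13, 3)·C(12, 11) = 3432. Since P₁ is strictly southwest of P₂, a monotone path through both must visit P₁ then P₂; paths through both = C(7, 2)·C(6, 1)·C(12, 11) = 1512. Avoid both = 4457400 − 389844 − 3432 + 1512 = 4065636.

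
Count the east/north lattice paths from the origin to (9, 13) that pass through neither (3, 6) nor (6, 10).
Number of paths = 251916

Inclusion–exclusion. Total paths: C(22, 9) = 497420. Through P₁: C(9, 3)·C(13, 6) = 144144. Through P₂: C(16, 6)·C(6, 3) = 160160. Since P₁ is strictly southwest of P₂, a monotone path through both must visit P₁ then P₂; paths through both = C(9, 3)·C(7, 3)·C(6, 3) = 58800. Avoid both = 497420 − 144144 − 160160 + 58800 = 251916.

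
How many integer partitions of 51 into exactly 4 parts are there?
p(51, 4 parts) = 972

Partitions of n into exactly k parts are in bijection with partitions of n − k into at most k parts (subtract 1 from each part). So p(51, exactly 4) = p(47, parts ≤ 4). Computing via the recurrence p(m, j) = p(m, j−1) + p(m−j, j) gives 972.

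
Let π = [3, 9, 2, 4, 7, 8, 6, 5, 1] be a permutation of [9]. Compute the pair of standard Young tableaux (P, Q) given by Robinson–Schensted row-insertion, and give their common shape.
P = [1, 4, 5, 8] / [2, 6] / [3] / [7] / [9];  Q = [1, 2, 5, 6] / [3, 4] / [7] / [8] / [9];  common shape = (4, 2, 1, 1, 1)

Row-insert the values π_1, π_2, … into P one at a time, bumping the leftmost entry strictly greater than the inserted value down to the next row. The recording tableau Q records, in position (i, j), the step at which that cell was added to P.
  Insert 3 (step 1): P = [3];  Q = [1]
  Insert 9 (step 2): P = [3, 9];  Q = [1, 2]
  Insert 2 (step 3): P = [2, 9] / [3];  Q = [1, 2] / [3]
  Insert 4 (step 4): P = [2, 4] / [3, 9];  Q = [1, 2] / [3, 4]
  Insert 7 (step 5): P = [2, 4, 7] / [3, 9];  Q = [1, 2, 5] / [3, 4]
  Insert 8 (step 6): P = [2, 4, 7, 8] / [3, 9];  Q = [1, 2, 5, 6] / [3, 4]
  Insert 6 (step 7): P = [2, 4, 6, 8] / [3, 7] / [9];  Q = [1, 2, 5, 6] / [3, 4] / [7]
  Insert 5 (step 8): P = [2, 4, 5, 8] / [3, 6] / [7] / [9];  Q = [1, 2, 5, 6] / [3, 4] / [7] / [8]
  Insert 1 (step 9): P = [1, 4, 5, 8] / [2, 6] / [3] / [7] / [9];  Q = [1, 2, 5, 6] / [3, 4] / [7] / [8] / [9]
Final shape: (4, 2, 1, 1, 1).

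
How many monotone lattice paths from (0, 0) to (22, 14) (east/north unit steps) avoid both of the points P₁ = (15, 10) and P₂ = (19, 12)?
Number of paths = 1796715150

Inclusion–exclusion. Total paths: C(36, 22) = 3796297200. Through P₁: C(25, 15)·C(11, 7) = 1078690800. Through P₂: C(31, 19)·C(5, 3) = 1411205250. Since P₁ is strictly southwest of P₂, a monotone path through both must visit P₁ then P₂; paths through both = C(25, 15)·C(6, 4)·C(5, 3) = 490314000. Avoid both = 3796297200 − 1078690800 − 1411205250 + 490314000 = 1796715150.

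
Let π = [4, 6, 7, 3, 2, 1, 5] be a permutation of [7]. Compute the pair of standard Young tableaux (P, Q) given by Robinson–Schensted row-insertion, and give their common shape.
P = [1, 5, 7] / [2, 6] / [3] / [4];  Q = [1, 2, 3] / [4, 7] / [5] / [6];  common shape = (3, 2, 1, 1)

Row-insert the values π_1, π_2, … into P one at a time, bumping the leftmost entry strictly greater than the inserted value down to the next row. The recording tableau Q records, in position (i, j), the step at which that cell was added to P.
  Insert 4 (step 1): P = [4];  Q = [1]
  Insert 6 (step 2): P = [4, 6];  Q = [1, 2]
  Insert 7 (step 3): P = [4, 6, 7];  Q = [1, 2, 3]
  Insert 3 (step 4): P = [3, 6, 7] / [4];  Q = [1, 2, 3] / [4]
  Insert 2 (step 5): P = [2, 6, 7] / [3] / [4];  Q = [1, 2, 3] / [4] / [5]
  Insert 1 (step 6): P = [1, 6, 7] / [2] / [3] / [4];  Q = [1, 2, 3] / [4] / [5] / [6]
  Insert 5 (step 7): P = [1, 5, 7] / [2, 6] / [3] / [4];  Q = [1, 2, 3] / [4, 7] / [5] / [6]
Final shape: (3, 2, 1, 1).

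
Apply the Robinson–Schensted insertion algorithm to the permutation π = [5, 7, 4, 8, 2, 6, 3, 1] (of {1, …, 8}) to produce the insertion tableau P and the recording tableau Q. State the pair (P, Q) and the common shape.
P = [1, 3, 8] / [2, 6] / [4, 7] / [5];  Q = [1, 2, 4] / [3, 6] / [5, 7] / [8];  common shape = (3, 2, 2, 1)

Row-insert the values π_1, π_2, … into P one at a time, bumping the leftmost entry strictly greater than the inserted value down to the next row. The recording tableau Q records, in position (i, j), the step at which that cell was added to P.
  Insert 5 (step 1): P = [5];  Q = [1]
  Insert 7 (step 2): P = [5, 7];  Q = [1, 2]
  Insert 4 (step 3): P = [4, 7] / [5];  Q = [1, 2] / [3]
  Insert 8 (step 4): P = [4, 7, 8] / [5];  Q = [1, 2, 4] / [3]
  Insert 2 (step 5): P = [2, 7, 8] / [4] / [5];  Q = [1, 2, 4] / [3] / [5]
  Insert 6 (step 6): P = [2, 6, 8] / [4, 7] / [5];  Q = [1, 2, 4] / [3, 6] / [5]
  Insert 3 (step 7): P = [2, 3, 8] / [4, 6] / [5, 7];  Q = [1, 2, 4] / [3, 6] / [5, 7]
  Insert 1 (step 8): P = [1, 3, 8] / [2, 6] / [4, 7] / [5];  Q = [1, 2, 4] / [3, 6] / [5, 7] / [8]
Final shape: (3, 2, 2, 1).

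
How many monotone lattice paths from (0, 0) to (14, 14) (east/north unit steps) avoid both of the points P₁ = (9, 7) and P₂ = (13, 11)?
Number of paths = 24274744

Inclusion–exclusion. Total paths: C(28, 14) = 40116600. Through P₁: C(16, 9)·C(12, 5) = 9060480. Through P₂: C(24, 13)·C(4, 1) = 9984576. Since P₁ is strictly southwest of P₂, a monotone path through both must visit P₁ then P₂; paths through both = C(16, 9)·C(8, 4)·C(4, 1) = 3203200. Avoid both = 40116600 − 9060480 − 9984576 + 3203200 = 24274744.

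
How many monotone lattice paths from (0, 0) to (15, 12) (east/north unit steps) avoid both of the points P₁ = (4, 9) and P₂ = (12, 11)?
Number of paths = 11843988

Inclusion–exclusion. Total paths: C(27, 15) = 17383860. Through P₁: C(13, 4)·C(14, 11) = 260260. Through P₂: C(23, 12)·C(4, 3) = 5408312. Since P₁ is strictly southwest of P₂, a monotone path through both must visit P₁ then P₂; paths through both = C(13, 4)·C(10, 8)·C(4, 3) = 128700. Avoid both = 17383860 − 260260 − 5408312 + 128700 = 11843988.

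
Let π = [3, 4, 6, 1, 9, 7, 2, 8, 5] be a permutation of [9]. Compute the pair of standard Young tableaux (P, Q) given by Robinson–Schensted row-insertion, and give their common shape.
P = [1, 2, 5, 7, 8] / [3, 4, 6] / [9];  Q = [1, 2, 3, 5, 8] / [4, 6, 9] / [7];  common shape = (5, 3, 1)

Row-insert the values π_1, π_2, … into P one at a time, bumping the leftmost entry strictly greater than the inserted value down to the next row. The recording tableau Q records, in position (i, j), the step at which that cell was added to P.
  Insert 3 (step 1): P = [3];  Q = [1]
  Insert 4 (step 2): P = [3, 4];  Q = [1, 2]
  Insert 6 (step 3): P = [3, 4, 6];  Q = [1, 2, 3]
  Insert 1 (step 4): P = [1, 4, 6] / [3];  Q = [1, 2, 3] / [4]
  Insert 9 (step 5): P = [1, 4, 6, 9] / [3];  Q = [1, 2, 3, 5] / [4]
  Insert 7 (step 6): P = [1, 4, 6, 7] / [3, 9];  Q = [1, 2, 3, 5] / [4, 6]
  Insert 2 (step 7): P = [1, 2, 6, 7] / [3, 4] / [9];  Q = [1, 2, 3, 5] / [4, 6] / [7]
  Insert 8 (step 8): P = [1, 2, 6, 7, 8] / [3, 4] / [9];  Q = [1, 2, 3, 5, 8] / [4, 6] / [7]
  Insert 5 (step 9): P = [1, 2, 5, 7, 8] / [3, 4, 6] / [9];  Q = [1, 2, 3, 5, 8] / [4, 6, 9] / [7]
Final shape: (5, 3, 1).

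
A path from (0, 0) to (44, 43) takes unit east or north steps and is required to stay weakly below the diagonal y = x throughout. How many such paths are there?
Number of paths = 583300119592996693088040

By the reflection principle (André's argument), the number of monotone paths to (44, 43) with n ≤ m that never go above y = x is C(87, 44) − C(87, 45) = 13124252690842425594480900 − 12540952571249428901392860 = 583300119592996693088040.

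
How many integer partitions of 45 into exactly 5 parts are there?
p(45, 5 parts) = 1747

Partitions of n into exactly k parts are in bijection with partitions of n − k into at most k parts (subtract 1 from each part). So p(45, exactly 5) = p(40, parts ≤ 5). Computing via the recurrence p(m, j) = p(m, j−1) + p(m−j, j) gives 1747.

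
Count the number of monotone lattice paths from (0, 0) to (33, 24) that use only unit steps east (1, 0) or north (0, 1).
Number of paths = 7522327487513475

A monotone lattice path from (0, 0) to (33, 24) consists of 33 east steps and 24 north steps in some order, so it is determined by which 33 of the 57 steps are east. The count is C(57, 33) = 7522327487513475.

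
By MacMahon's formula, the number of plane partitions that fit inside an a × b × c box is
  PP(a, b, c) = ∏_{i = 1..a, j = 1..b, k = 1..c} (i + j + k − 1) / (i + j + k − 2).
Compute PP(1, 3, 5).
PP(1, 3, 5) = 56

Evaluate the triple product over i = 1..1, j = 1..3, k = 1..5. The factors are (2/1) · (3/2) · (4/3) · (5/4) · (6/5) · (3/2) · (4/3) · (5/4) · … (15 factors total). The numerators and denominators telescope so the product is an integer; carrying out the multiplication exactly gives PP(1, 3, 5) = 56.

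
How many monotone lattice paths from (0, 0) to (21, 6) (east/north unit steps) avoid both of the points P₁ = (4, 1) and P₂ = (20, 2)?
Number of paths = 163610

Inclusion–exclusion. Total paths: C(27, 21) = 296010. Through P₁: C(5, 4)·C(22, 17) = 131670. Through P₂: C(22, 20)·C(5, 1) = 1155. Since P₁ is strictly southwest of P₂, a monotone path through both must visit P₁ then P₂; paths through both = C(5, 4)·C(17, 16)·C(5, 1) = 425. Avoid both = 296010 − 131670 − 1155 + 425 = 163610.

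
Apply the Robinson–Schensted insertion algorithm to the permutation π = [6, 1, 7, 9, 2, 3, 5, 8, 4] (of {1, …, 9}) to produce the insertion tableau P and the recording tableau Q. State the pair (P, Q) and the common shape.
P = [1, 2, 3, 4, 8] / [5, 7, 9] / [6];  Q = [1, 3, 4, 7, 8] / [2, 5, 6] / [9];  common shape = (5, 3, 1)

Row-insert the values π_1, π_2, … into P one at a time, bumping the leftmost entry strictly greater than the inserted value down to the next row. The recording tableau Q records, in position (i, j), the step at which that cell was added to P.
  Insert 6 (step 1): P = [6];  Q = [1]
  Insert 1 (step 2): P = [1] / [6];  Q = [1] / [2]
  Insert 7 (step 3): P = [1, 7] / [6];  Q = [1, 3] / [2]
  Insert 9 (step 4): P = [1, 7, 9] / [6];  Q = [1, 3, 4] / [2]
  Insert 2 (step 5): P = [1, 2, 9] / [6, 7];  Q = [1, 3, 4] / [2, 5]
  Insert 3 (step 6): P = [1, 2, 3] / [6, 7, 9];  Q = [1, 3, 4] / [2, 5, 6]
  Insert 5 (step 7): P = [1, 2, 3, 5] / [6, 7, 9];  Q = [1, 3, 4, 7] / [2, 5, 6]
  Insert 8 (step 8): P = [1, 2, 3, 5, 8] / [6, 7, 9];  Q = [1, 3, 4, 7, 8] / [2, 5, 6]
  Insert 4 (step 9): P = [1, 2, 3, 4, 8] / [5, 7, 9] / [6];  Q = [1, 3, 4, 7, 8] / [2, 5, 6] / [9]
Final shape: (5, 3, 1).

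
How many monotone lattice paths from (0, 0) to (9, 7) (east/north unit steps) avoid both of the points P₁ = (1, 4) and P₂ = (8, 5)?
Number of paths = 6874

Inclusion–exclusion. Total paths: C(16, 9) = 11440. Through P₁: C(5, 1)·C(11, 8) = 825. Through P₂: C(13, 8)·C(3, 1) = 3861. Since P₁ is strictly southwest of P₂, a monotone path through both must visit P₁ then P₂; paths through both = C(5, 1)·C(8, 7)·C(3, 1) = 120. Avoid both = 11440 − 825 − 3861 + 120 = 6874.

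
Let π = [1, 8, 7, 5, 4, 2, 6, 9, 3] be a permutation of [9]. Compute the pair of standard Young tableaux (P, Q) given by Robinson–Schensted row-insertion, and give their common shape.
P = [1, 2, 3, 9] / [4, 6] / [5] / [7] / [8];  Q = [1, 2, 7, 8] / [3, 9] / [4] / [5] / [6];  common shape = (4, 2, 1, 1, 1)

Row-insert the values π_1, π_2, … into P one at a time, bumping the leftmost entry strictly greater than the inserted value down to the next row. The recording tableau Q records, in position (i, j), the step at which that cell was added to P.
  Insert 1 (step 1): P = [1];  Q = [1]
  Insert 8 (step 2): P = [1, 8];  Q = [1, 2]
  Insert 7 (step 3): P = [1, 7] / [8];  Q = [1, 2] / [3]
  Insert 5 (step 4): P = [1, 5] / [7] / [8];  Q = [1, 2] / [3] / [4]
  Insert 4 (step 5): P = [1, 4] / [5] / [7] / [8];  Q = [1, 2] / [3] / [4] / [5]
  Insert 2 (step 6): P = [1, 2] / [4] / [5] / [7] / [8];  Q = [1, 2] / [3] / [4] / [5] / [6]
  Insert 6 (step 7): P = [1, 2, 6] / [4] / [5] / [7] / [8];  Q = [1, 2, 7] / [3] / [4] / [5] / [6]
  Insert 9 (step 8): P = [1, 2, 6, 9] / [4] / [5] / [7] / [8];  Q = [1, 2, 7, 8] / [3] / [4] / [5] / [6]
  Insert 3 (step 9): P = [1, 2, 3, 9] / [4, 6] / [5] / [7] / [8];  Q = [1, 2, 7, 8] / [3, 9] / [4] / [5] / [6]
Final shape: (4, 2, 1, 1, 1).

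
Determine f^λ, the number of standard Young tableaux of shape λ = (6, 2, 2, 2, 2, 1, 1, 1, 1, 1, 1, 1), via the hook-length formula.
# SYT of shape (6, 2, 2, 2, 2, 1, 1, 1, 1, 1, 1, 1) = 9682400

Hook-length formula: f^λ = n! / Π hook(c), product over all cells c of the Young diagram. For λ = (6, 2, 2, 2, 2, 1, 1, 1, 1, 1, 1, 1), n = 21 boxes. Hook lengths by row (left-to-right, top-to-bottom): [17, 9, 4, 3, 2, 1]; [12, 4]; [11, 3]; [10, 2]; [9, 1]; [7]; [6]; [5]; [4]; [3]; [2]; [1]. Product of hooks = 5276681625600. So f^λ = 21! / 5276681625600 = 51090942171709440000 / 5276681625600 = 9682400.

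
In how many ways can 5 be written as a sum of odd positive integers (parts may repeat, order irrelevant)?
p_odd(5) = 3

Partitions of 5 using only odd parts 1, 3, 5, …: 5, 3+1+1, 1+1+1+1+1. There are 3. (Euler: this equals q(5), the number of distinct-part partitions.)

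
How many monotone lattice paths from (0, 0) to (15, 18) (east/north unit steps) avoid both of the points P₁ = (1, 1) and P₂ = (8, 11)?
Number of paths = 380886918

Inclusion–exclusion. Total paths: C(33, 15) = 1037158320. Through P₁: C(2, 1)·C(31, 14) = 530365050. Through P₂: C(19, 8)·C(14, 7) = 259397424. Since P₁ is strictly southwest of P₂, a monotone path through both must visit P₁ then P₂; paths through both = C(2, 1)·C(17, 7)·C(14, 7) = 133491072. Avoid both = 1037158320 − 530365050 − 259397424 + 133491072 = 380886918.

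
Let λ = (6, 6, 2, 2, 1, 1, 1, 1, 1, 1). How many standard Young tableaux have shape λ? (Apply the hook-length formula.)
# SYT of shape (6, 6, 2, 2, 1, 1, 1, 1, 1, 1) = 320089770

Hook-length formula: f^λ = n! / Π hook(c), product over all cells c of the Young diagram. For λ = (6, 6, 2, 2, 1, 1, 1, 1, 1, 1), n = 22 boxes. Hook lengths by row (left-to-right, top-to-bottom): [15, 8, 5, 4, 3, 2]; [14, 7, 4, 3, 2, 1]; [9, 2]; [8, 1]; [6]; [5]; [4]; [3]; [2]; [1]. Product of hooks = 3511517184000. So f^λ = 22! / 3511517184000 = 1124000727777607680000 / 3511517184000 = 320089770.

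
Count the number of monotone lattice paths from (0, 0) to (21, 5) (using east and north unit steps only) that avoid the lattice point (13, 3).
Number of paths = 40580

Total paths from (0, 0) to (21, 5): C(26, 21) = 65780. Paths through (13, 3): (paths (0, 0) → (13, 3)) × (paths (13, 3) → (21, 5)) = C(16, 13) · C(10, 8) = 560 · 45 = 25200. Avoidance count = 65780 − 25200 = 40580.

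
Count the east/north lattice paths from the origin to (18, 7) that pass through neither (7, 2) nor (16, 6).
Number of paths = 176833

Inclusion–exclusion. Total paths: C(25, 18) = 480700. Through P₁: C(9, 7)·C(16, 11) = 157248. Through P₂: C(22, 16)·C(3, 2) = 223839. Since P₁ is strictly southwest of P₂, a monotone path through both must visit P₁ then P₂; paths through both = C(9, 7)·C(13, 9)·C(3, 2) = 77220. Avoid both = 480700 − 157248 − 223839 + 77220 = 176833.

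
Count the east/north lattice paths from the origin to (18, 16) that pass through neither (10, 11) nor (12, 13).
Number of paths = 1490959602

Inclusion–exclusion. Total paths: C(34, 18) = 2203961430. Through P₁: C(21, 10)·C(13, 8) = 453945492. Through P₂: C(25, 12)·C(9, 6) = 436825200. Since P₁ is strictly southwest of P₂, a monotone path through both must visit P₁ then P₂; paths through both = C(21, 10)·C(4, 2)·C(9, 6) = 177768864. Avoid both = 2203961430 − 453945492 − 436825200 + 177768864 = 1490959602.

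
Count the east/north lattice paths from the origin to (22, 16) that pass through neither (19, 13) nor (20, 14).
Number of paths = 11109131790

Inclusion–exclusion. Total paths: C(38, 22) = 22239974430. Through P₁: C(32, 19)·C(6, 3) = 6947472000. Through P₂: C(34, 20)·C(4, 2) = 8351853840. Since P₁ is strictly southwest of P₂, a monotone path through both must visit P₁ then P₂; paths through both = C(32, 19)·C(2, 1)·C(4, 2) = 4168483200. Avoid both = 22239974430 − 6947472000 − 8351853840 + 4168483200 = 11109131790.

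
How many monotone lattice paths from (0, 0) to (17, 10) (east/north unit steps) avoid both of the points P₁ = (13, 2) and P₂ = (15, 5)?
Number of paths = 8080776

Inclusion–exclusion. Total paths: C(27, 17) = 8436285. Through P₁: C(15, 13)·C(12, 4) = 51975. Through P₂: C(20, 15)·C(7, 2) = 325584. Since P₁ is strictly southwest of P₂, a monotone path through both must visit P₁ then P₂; paths through both = C(15, 13)·C(5, 2)·C(7, 2) = 22050. Avoid both = 8436285 − 51975 − 325584 + 22050 = 8080776.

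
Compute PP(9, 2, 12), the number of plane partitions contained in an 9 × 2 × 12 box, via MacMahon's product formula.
PP(9, 2, 12) = 14620666060

Evaluate the triple product over i = 1..9, j = 1..2, k = 1..12. The factors are (2/1) · (3/2) · (4/3) · (5/4) · (6/5) · (7/6) · (8/7) · (9/8) · … (216 factors total). The numerators and denominators telescope so the product is an integer; carrying out the multiplication exactly gives PP(9, 2, 12) = 14620666060.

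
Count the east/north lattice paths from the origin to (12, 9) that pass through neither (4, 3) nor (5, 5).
Number of paths = 140315

Inclusion–exclusion. Total paths: C(21, 12) = 293930. Through P₁: C(7, 4)·C(14, 8) = 105105. Through P₂: C(10, 5)·C(11, 7) = 83160. Since P₁ is strictly southwest of P₂, a monotone path through both must visit P₁ then P₂; paths through both = C(7, 4)·C(3, 1)·C(11, 7) = 34650. Avoid both = 293930 − 105105 − 83160 + 34650 = 140315.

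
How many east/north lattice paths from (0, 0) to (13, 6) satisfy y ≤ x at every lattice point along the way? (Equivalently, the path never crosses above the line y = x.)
Number of paths = 15504

By the reflection principle (André's argument), the number of monotone paths to (13, 6) with n ≤ m that never go above y = x is C(19, 13) − C(19, 14) = 27132 − 11628 = 15504.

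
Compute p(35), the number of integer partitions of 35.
p(35) = 14883

Compute p(n) via the recurrence p(n, m) = p(n, m−1) + p(n−m, m), where p(n, m) counts partitions of n with all parts ≤ m and p(n) = p(n, n). The base cases are p(0, m) = 1 and p(n, 0) = 0 for n > 0. Filling the table yields p(35) = 14883. (Euler's pentagonal recurrence is an alternative.)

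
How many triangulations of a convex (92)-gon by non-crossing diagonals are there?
C_90 = 1000134600800354781929399250536541864362461089950800

These polygon triangulations are counted by the Catalan number C_n = (1/(n + 1)) · C(2n, n). For n = 90: C_90 = (1/91) · C(180, 90) = 91012248672832285155575331798825309656983959185522800/91 = 1000134600800354781929399250536541864362461089950800.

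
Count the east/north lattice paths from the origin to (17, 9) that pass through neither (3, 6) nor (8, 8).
Number of paths = 2956370

Inclusion–exclusion. Total paths: C(26, 17) = 3124550. Through P₁: C(9, 3)·C(17, 14) = 57120. Through P₂: C(16, 8)·C(10, 9) = 128700. Since P₁ is strictly southwest of P₂, a monotone path through both must visit P₁ then P₂; paths through both = C(9, 3)·C(7, 5)·C(10, 9) = 17640. Avoid both = 3124550 − 57120 − 128700 + 17640 = 2956370.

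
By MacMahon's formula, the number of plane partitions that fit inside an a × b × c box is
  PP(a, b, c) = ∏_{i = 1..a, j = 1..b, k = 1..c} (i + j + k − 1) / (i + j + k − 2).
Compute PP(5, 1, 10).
PP(5, 1, 10) = 3003

Evaluate the triple product over i = 1..5, j = 1..1, k = 1..10. The factors are (2/1) · (3/2) · (4/3) · (5/4) · (6/5) · (7/6) · (8/7) · (9/8) · … (50 factors total). The numerators and denominators telescope so the product is an integer; carrying out the multiplication exactly gives PP(5, 1, 10) = 3003.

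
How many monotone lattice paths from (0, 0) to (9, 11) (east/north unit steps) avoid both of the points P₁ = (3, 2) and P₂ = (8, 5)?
Number of paths = 112821

Inclusion–exclusion. Total paths: C(20, 9) = 167960. Through P₁: C(5, 3)·C(15, 6) = 50050. Through P₂: C(13, 8)·C(7, 1) = 9009. Since P₁ is strictly southwest of P₂, a monotone path through both must visit P₁ then P₂; paths through both = C(5, 3)·C(8, 5)·C(7, 1) = 3920. Avoid both = 167960 − 50050 − 9009 + 3920 = 112821.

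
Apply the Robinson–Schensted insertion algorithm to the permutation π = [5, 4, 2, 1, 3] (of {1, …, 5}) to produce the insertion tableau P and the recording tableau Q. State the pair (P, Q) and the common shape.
P = [1, 3] / [2] / [4] / [5];  Q = [1, 5] / [2] / [3] / [4];  common shape = (2, 1, 1, 1)

Row-insert the values π_1, π_2, … into P one at a time, bumping the leftmost entry strictly greater than the inserted value down to the next row. The recording tableau Q records, in position (i, j), the step at which that cell was added to P.
  Insert 5 (step 1): P = [5];  Q = [1]
  Insert 4 (step 2): P = [4] / [5];  Q = [1] / [2]
  Insert 2 (step 3): P = [2] / [4] / [5];  Q = [1] / [2] / [3]
  Insert 1 (step 4): P = [1] / [2] / [4] / [5];  Q = [1] / [2] / [3] / [4]
  Insert 3 (step 5): P = [1, 3] / [2] / [4] / [5];  Q = [1, 5] / [2] / [3] / [4]
Final shape: (2, 1, 1, 1).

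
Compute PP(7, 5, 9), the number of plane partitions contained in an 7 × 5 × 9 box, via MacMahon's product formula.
PP(7, 5, 9) = 2424984388825856

Evaluate the triple product over i = 1..7, j = 1..5, k = 1..9. The factors are (2/1) · (3/2) · (4/3) · (5/4) · (6/5) · (7/6) · (8/7) · (9/8) · … (315 factors total). The numerators and denominators telescope so the product is an integer; carrying out the multiplication exactly gives PP(7, 5, 9) = 2424984388825856.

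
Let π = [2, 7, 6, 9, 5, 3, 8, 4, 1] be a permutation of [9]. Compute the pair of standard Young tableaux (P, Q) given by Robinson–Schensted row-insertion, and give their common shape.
P = [1, 3, 4] / [2, 8] / [5, 9] / [6] / [7];  Q = [1, 2, 4] / [3, 7] / [5, 8] / [6] / [9];  common shape = (3, 2, 2, 1, 1)

Row-insert the values π_1, π_2, … into P one at a time, bumping the leftmost entry strictly greater than the inserted value down to the next row. The recording tableau Q records, in position (i, j), the step at which that cell was added to P.
  Insert 2 (step 1): P = [2];  Q = [1]
  Insert 7 (step 2): P = [2, 7];  Q = [1, 2]
  Insert 6 (step 3): P = [2, 6] / [7];  Q = [1, 2] / [3]
  Insert 9 (step 4): P = [2, 6, 9] / [7];  Q = [1, 2, 4] / [3]
  Insert 5 (step 5): P = [2, 5, 9] / [6] / [7];  Q = [1, 2, 4] / [3] / [5]
  Insert 3 (step 6): P = [2, 3, 9] / [5] / [6] / [7];  Q = [1, 2, 4] / [3] / [5] / [6]
  Insert 8 (step 7): P = [2, 3, 8] / [5, 9] / [6] / [7];  Q = [1, 2, 4] / [3, 7] / [5] / [6]
  Insert 4 (step 8): P = [2, 3, 4] / [5, 8] / [6, 9] / [7];  Q = [1, 2, 4] / [3, 7] / [5, 8] / [6]
  Insert 1 (step 9): P = [1, 3, 4] / [2, 8] / [5, 9] / [6] / [7];  Q = [1, 2, 4] / [3, 7] / [5, 8] / [6] / [9]
Final shape: (3, 2, 2, 1, 1).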